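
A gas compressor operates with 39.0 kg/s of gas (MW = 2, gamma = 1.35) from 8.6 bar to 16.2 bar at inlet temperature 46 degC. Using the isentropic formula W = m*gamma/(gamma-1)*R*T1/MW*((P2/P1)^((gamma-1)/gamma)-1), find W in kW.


Isentropic work: W = m*(gamma/(gamma-1))*(R*T1/MW)*((P2/P1)^((gamma-1)/gamma) - 1)
T1 = 46 + 273.15 = 319.15 K
Pressure ratio = 16.2 / 8.6 = 1.88372
Exponent = (1.35 - 1)/1.35 = 0.259259
(P2/P1)^exp - 1 = 1.88372^0.259259 - 1 = 0.178421
W = 39.0 * 1.35 / 0.35 * 8.314 * 319.15 / 2 * 0.178421 = 35610

35610 kW


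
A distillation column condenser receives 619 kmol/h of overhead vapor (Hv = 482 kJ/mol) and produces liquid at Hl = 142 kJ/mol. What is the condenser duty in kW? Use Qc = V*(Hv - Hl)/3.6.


Qc = 619 * (482 - 142) / 3.6 = 619 * 340 / 3.6 = 58460

58460 kW


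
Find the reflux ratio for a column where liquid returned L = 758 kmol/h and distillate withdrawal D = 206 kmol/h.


Reflux ratio definition: R = L / D (liquid returned / distillate withdrawn)
L = 758 kmol/h, D = 206 kmol/h
R = 758 / 206 = 3.680

3.680


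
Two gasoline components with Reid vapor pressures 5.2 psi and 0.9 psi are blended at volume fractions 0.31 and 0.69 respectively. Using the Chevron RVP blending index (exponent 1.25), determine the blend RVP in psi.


Chevron index: RVP_blend = (sum xi*RVPi^1.25)^(1/1.25)
RVP^1.25 terms: 0.31 * 5.2^1.25 + 0.69 * 0.9^1.25 = 3.03911
RVP_blend = 3.03911^(1/1.25) = 2.433

2.433 psi


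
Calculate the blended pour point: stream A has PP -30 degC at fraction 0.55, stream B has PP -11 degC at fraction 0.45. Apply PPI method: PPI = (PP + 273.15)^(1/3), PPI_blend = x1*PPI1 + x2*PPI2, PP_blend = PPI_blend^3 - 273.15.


PPI_1 = (-30 + 273.15)^(1/3) = 6.241535
PPI_2 = (-11 + 273.15)^(1/3) = 6.400049
PPI_blend = 0.55 * 6.241535 + 0.45 * 6.400049 = 6.312866
PP_blend = 6.312866^3 - 273.15 = 251.5821 - 273.15 = -21.57

-21.57 degC


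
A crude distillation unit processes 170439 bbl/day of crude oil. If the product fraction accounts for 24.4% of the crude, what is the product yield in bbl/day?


Crude throughput = 170439 bbl/day
Fraction yield = 24.4%
yield = throughput * fraction / 100
yield = 170439 * 24.4 / 100 = 41587.116

41587.116 bbl/day


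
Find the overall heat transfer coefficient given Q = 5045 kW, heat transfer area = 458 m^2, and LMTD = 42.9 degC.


From Q = U*A*LMTD, U = Q / (A * LMTD)
U = 5045 / (458 * 42.9) = 5045 / 19648.2 = 0.2568

0.2568 kW/(m^2*K)


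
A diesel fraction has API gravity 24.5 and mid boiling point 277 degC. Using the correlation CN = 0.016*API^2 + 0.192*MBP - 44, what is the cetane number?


CN = 0.016 * 24.5^2 + 0.192 * 277 - 44
CN = 9.604 + 53.184 - 44 = 18.788

18.788


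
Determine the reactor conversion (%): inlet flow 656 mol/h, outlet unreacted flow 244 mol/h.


X = (F_in - F_out) / F_in * 100
Moles reacted = 656 - 244 = 412
X = 412 / 656 * 100
= 0.6280 * 100
= 62.80 %

62.80 %


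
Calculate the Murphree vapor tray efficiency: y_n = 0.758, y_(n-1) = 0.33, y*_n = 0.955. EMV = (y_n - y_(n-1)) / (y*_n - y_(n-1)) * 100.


Murphree vapor efficiency: EMV = (y_n - y_(n-1)) / (y*_n - y_(n-1)) * 100
EMV = (0.758 - 0.33) / (0.955 - 0.33) * 100 = 0.428 / 0.625 * 100 = 68.48

68.48 %


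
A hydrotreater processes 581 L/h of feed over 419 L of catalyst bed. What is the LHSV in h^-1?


LHSV = volumetric feed rate / catalyst volume
= 581 L/h / 419 L
= 1.387 h^-1

1.387 h^-1


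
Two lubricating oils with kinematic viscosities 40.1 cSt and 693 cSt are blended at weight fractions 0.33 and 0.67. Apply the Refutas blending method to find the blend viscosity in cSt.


Refutas method: VBN_i = 14.534*ln(ln(visc_i + 0.8)) + 10.975, blended linearly by mass fraction; since VBN is linear in VBI_i = ln(ln(visc_i + 0.8)) and the fractions sum to 1, blend VBI directly: visc = exp(exp(VBI_blend)) - 0.8
VBI_1 = ln(ln(40.1 + 0.8)) = 1.31134
VBI_2 = ln(ln(693 + 0.8)) = 1.87827
VBI_blend = 0.33 * 1.31134 + 0.67 * 1.87827 = 1.69118
visc_blend = exp(exp(1.69118)) - 0.8 = 226.4

226.4 cSt


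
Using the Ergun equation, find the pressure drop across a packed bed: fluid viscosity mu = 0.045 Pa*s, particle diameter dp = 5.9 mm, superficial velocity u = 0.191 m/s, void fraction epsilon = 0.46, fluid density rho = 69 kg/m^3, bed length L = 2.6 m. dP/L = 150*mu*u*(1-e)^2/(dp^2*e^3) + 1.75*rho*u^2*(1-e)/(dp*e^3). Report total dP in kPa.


dp = 5.9 mm = 0.0059 m
Viscous term = 150*0.045*0.191*(1-0.46)^2 / (0.0059^2*0.46^3) = 110955
Inertial term = 1.75*69*0.191^2*(1-0.46) / (0.0059*0.46^3) = 4142.11
dP/L = 110955 + 4142.11 = 115097 Pa/m
dP = 115097 * 2.6 / 1000 = 299.3 kPa

299.3 kPa


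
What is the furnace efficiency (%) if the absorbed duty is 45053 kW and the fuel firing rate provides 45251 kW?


Furnace efficiency = Q_absorbed / Q_fuel * 100
= 45053 / 45251 * 100 = 99.56

99.56 %


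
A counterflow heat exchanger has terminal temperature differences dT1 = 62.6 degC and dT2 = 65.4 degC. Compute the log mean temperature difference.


LMTD = (dT1 - dT2) / ln(dT1/dT2)
= (62.6 - 65.4) / ln(62.6 / 65.4) = -2.8 / -0.043757 = 63.99

63.99 degC


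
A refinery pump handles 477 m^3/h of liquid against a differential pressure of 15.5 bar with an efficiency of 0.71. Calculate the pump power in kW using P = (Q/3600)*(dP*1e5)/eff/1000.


Q = 477 / 3600 = 0.1325 m^3/s
P = 0.1325 * (15.5 * 1e5) / 0.71 / 1000 = 289.3

289.3 kW


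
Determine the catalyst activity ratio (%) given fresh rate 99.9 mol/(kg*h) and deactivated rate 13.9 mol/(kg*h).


Activity (%) = (rate_used / rate_fresh) * 100
rate_used = 13.9, rate_fresh = 99.9
= (13.9 / 99.9) * 100
= 0.1391 * 100 = 13.91

13.91 %


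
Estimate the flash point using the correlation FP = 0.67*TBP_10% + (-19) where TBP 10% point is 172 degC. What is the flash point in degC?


FP = 0.67 * 172 + (-19) = 96.24

96.24 degC


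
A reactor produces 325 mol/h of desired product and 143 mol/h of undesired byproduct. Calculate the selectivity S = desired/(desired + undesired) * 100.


Selectivity = desired / (desired + undesired) * 100
Total products = 325 + 143 = 468 mol/h
S = 325 / 468 * 100
= 0.6944 * 100
= 69.44 %

69.44 %


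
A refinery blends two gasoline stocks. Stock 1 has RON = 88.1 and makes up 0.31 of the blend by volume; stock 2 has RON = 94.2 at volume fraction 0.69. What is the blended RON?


Linear blending: RON_blend = sum(vi * RONi)
Contribution 1: 0.31 * 88.1 = 27.311
Contribution 2: 0.69 * 94.2 = 64.998
RON_blend = 27.311 + 64.998 = 92.309

92.309


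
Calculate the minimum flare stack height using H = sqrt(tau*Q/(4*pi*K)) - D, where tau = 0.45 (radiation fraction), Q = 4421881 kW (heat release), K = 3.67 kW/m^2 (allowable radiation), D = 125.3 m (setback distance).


tau*Q/(4*pi*K) = 0.45 * 4421881 / (4 * pi * 3.67) = 43146.3
sqrt(43146.3) = 207.717
H = 207.717 - 125.3 = 82.42

82.42 m


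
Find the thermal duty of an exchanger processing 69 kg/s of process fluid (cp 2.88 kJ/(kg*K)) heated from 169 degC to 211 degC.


Q = m_dot * cp * delta_T
delta_T = 211 - 169 = 42 K
Q = 69 * 2.88 * 42
= 198.72 * 42
= 8346.24 kW

8346.24 kW


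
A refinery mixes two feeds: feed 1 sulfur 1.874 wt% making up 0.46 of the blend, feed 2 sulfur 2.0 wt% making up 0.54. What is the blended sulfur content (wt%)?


Linear sulfur blending: S_blend = x1*S1 + x2*S2
Contribution 1: 0.46 * 1.874 = 0.86204 wt%
Contribution 2: 0.54 * 2.0 = 1.08 wt%
S_blend = 0.86204 + 1.08 = 1.94204

1.94204 wt%


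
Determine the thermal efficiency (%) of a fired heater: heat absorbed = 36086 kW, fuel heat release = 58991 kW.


Furnace efficiency = Q_absorbed / Q_fuel * 100
= 36086 / 58991 * 100 = 61.17

61.17 %


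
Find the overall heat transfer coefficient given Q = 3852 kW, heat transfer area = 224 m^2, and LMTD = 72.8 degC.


From Q = U*A*LMTD, U = Q / (A * LMTD)
U = 3852 / (224 * 72.8) = 3852 / 16307.2 = 0.2362

0.2362 kW/(m^2*K)


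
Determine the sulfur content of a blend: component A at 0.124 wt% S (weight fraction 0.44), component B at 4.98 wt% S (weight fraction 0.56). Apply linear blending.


Linear sulfur blending: S_blend = x1*S1 + x2*S2
Contribution 1: 0.44 * 0.124 = 0.05456 wt%
Contribution 2: 0.56 * 4.98 = 2.7888 wt%
S_blend = 0.05456 + 2.7888 = 2.84336

2.84336 wt%


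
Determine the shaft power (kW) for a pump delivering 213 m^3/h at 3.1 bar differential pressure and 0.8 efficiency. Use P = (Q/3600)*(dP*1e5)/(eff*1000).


Q = 213 / 3600 = 0.0591667 m^3/s
P = 0.0591667 * (3.1 * 1e5) / 0.8 / 1000 = 22.93

22.93 kW


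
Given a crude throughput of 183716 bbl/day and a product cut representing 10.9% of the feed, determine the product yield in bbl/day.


Crude throughput = 183716 bbl/day
Fraction yield = 10.9%
yield = throughput * fraction / 100
yield = 183716 * 10.9 / 100 = 20025.044

20025.044 bbl/day


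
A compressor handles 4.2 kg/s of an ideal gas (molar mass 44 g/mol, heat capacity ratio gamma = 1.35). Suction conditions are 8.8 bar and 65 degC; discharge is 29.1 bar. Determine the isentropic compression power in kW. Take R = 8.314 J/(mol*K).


Isentropic work: W = m*(gamma/(gamma-1))*(R*T1/MW)*((P2/P1)^((gamma-1)/gamma) - 1)
T1 = 65 + 273.15 = 338.15 K
Pressure ratio = 29.1 / 8.8 = 3.30682
Exponent = (1.35 - 1)/1.35 = 0.259259
(P2/P1)^exp - 1 = 3.30682^0.259259 - 1 = 0.363521
W = 4.2 * 1.35 / 0.35 * 8.314 * 338.15 / 44 * 0.363521 = 376.3

376.3 kW


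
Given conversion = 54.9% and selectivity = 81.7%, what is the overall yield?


Overall yield = conversion (%) * selectivity (%) / 100
Conversion = 54.9%, Selectivity = 81.7%
Y = 54.9 * 81.7 / 100
= 44.8533 %

44.8533 %


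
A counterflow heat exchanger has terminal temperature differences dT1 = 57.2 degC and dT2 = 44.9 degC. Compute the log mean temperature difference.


LMTD = (dT1 - dT2) / ln(dT1/dT2)
= (57.2 - 44.9) / ln(57.2 / 44.9) = 12.3 / 0.242116 = 50.80

50.80 degC


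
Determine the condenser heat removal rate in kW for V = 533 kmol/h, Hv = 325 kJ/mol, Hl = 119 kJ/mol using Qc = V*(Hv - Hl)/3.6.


Qc = 533 * (325 - 119) / 3.6 = 533 * 206 / 3.6 = 30500

30500 kW


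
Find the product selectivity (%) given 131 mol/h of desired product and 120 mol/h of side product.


Selectivity = desired / (desired + undesired) * 100
Total products = 131 + 120 = 251 mol/h
S = 131 / 251 * 100
= 0.5219 * 100
= 52.19 %

52.19 %


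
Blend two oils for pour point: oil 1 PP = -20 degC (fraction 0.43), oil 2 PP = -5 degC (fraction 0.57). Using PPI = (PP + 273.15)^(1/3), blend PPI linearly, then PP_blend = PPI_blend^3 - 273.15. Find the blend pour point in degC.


PPI_1 = (-20 + 273.15)^(1/3) = 6.325953
PPI_2 = (-5 + 273.15)^(1/3) = 6.448508
PPI_blend = 0.43 * 6.325953 + 0.57 * 6.448508 = 6.395809
PP_blend = 6.395809^3 - 273.15 = 261.6293 - 273.15 = -11.52

-11.52 degC


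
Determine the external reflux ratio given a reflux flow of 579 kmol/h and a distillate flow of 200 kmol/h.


Reflux ratio definition: R = L / D (liquid returned / distillate withdrawn)
L = 579 kmol/h, D = 200 kmol/h
R = 579 / 200 = 2.895

2.895


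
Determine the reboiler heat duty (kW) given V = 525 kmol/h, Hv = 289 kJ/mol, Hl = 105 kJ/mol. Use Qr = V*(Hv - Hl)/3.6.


Qr = 525 * (289 - 105) / 3.6 = 525 * 184 / 3.6 = 26830

26830 kW


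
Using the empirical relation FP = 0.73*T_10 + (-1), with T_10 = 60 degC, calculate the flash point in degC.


FP = 0.73 * 60 + (-1) = 42.8

42.8 degC


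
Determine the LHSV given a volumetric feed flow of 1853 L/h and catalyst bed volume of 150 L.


LHSV = volumetric feed rate / catalyst volume
= 1853 L/h / 150 L
= 12.35 h^-1

12.35 h^-1


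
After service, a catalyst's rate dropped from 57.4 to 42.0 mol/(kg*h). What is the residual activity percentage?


Activity (%) = (rate_used / rate_fresh) * 100
rate_used = 42.0, rate_fresh = 57.4
= (42.0 / 57.4) * 100
= 0.7317 * 100 = 73.17

73.17 %


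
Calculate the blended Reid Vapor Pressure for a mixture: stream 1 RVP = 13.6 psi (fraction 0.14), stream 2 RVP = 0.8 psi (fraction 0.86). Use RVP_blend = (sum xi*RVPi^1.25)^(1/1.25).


Chevron index: RVP_blend = (sum xi*RVPi^1.25)^(1/1.25)
RVP^1.25 terms: 0.14 * 13.6^1.25 + 0.86 * 0.8^1.25 = 4.30705
RVP_blend = 4.30705^(1/1.25) = 3.216

3.216 psi


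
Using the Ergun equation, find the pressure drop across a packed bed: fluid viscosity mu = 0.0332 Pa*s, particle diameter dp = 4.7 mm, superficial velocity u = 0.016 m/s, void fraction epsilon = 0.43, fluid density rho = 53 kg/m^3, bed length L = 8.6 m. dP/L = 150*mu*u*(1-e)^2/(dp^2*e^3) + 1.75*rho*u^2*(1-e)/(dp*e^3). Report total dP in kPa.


dp = 4.7 mm = 0.0047 m
Viscous term = 150*0.0332*0.016*(1-0.43)^2 / (0.0047^2*0.43^3) = 14740
Inertial term = 1.75*53*0.016^2*(1-0.43) / (0.0047*0.43^3) = 36.2181
dP/L = 14740 + 36.2181 = 14776.2 Pa/m
dP = 14776.2 * 8.6 / 1000 = 127.1 kPa

127.1 kPa


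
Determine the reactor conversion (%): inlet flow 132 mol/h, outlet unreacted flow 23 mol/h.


X = (F_in - F_out) / F_in * 100
Moles reacted = 132 - 23 = 109
X = 109 / 132 * 100
= 0.8258 * 100
= 82.58 %

82.58 %


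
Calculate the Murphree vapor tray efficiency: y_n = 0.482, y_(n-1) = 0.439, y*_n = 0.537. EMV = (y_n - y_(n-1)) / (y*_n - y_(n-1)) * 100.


Murphree vapor efficiency: EMV = (y_n - y_(n-1)) / (y*_n - y_(n-1)) * 100
EMV = (0.482 - 0.439) / (0.537 - 0.439) * 100 = 0.043 / 0.098 * 100 = 43.88

43.88 %


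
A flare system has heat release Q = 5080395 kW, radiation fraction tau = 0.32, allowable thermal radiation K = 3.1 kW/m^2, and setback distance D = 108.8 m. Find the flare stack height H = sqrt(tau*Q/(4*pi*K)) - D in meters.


tau*Q/(4*pi*K) = 0.32 * 5080395 / (4 * pi * 3.1) = 41732.6
sqrt(41732.6) = 204.286
H = 204.286 - 108.8 = 95.49

95.49 m


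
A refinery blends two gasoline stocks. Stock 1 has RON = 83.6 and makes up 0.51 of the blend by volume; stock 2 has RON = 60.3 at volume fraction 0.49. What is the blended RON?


Linear blending: RON_blend = sum(vi * RONi)
Contribution 1: 0.51 * 83.6 = 42.636
Contribution 2: 0.49 * 60.3 = 29.547
RON_blend = 42.636 + 29.547 = 72.183

72.183


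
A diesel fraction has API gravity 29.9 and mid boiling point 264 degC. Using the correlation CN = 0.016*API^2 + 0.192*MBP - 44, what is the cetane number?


CN = 0.016 * 29.9^2 + 0.192 * 264 - 44
CN = 14.30416 + 50.688 - 44 = 20.99216

20.99216


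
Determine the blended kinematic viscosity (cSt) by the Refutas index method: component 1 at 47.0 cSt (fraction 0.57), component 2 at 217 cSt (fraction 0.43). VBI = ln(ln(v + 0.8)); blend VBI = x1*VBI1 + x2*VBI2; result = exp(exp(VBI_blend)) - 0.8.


Refutas method: VBN_i = 14.534*ln(ln(visc_i + 0.8)) + 10.975, blended linearly by mass fraction; since VBN is linear in VBI_i = ln(ln(visc_i + 0.8)) and the fractions sum to 1, blend VBI directly: visc = exp(exp(VBI_blend)) - 0.8
VBI_1 = ln(ln(47.0 + 0.8)) = 1.35249
VBI_2 = ln(ln(217 + 0.8)) = 1.68335
VBI_blend = 0.57 * 1.35249 + 0.43 * 1.68335 = 1.49476
visc_blend = exp(exp(1.49476)) - 0.8 = 85.54

85.54 cSt


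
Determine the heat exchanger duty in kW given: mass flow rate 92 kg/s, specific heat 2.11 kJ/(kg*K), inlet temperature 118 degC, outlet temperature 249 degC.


Q = m_dot * cp * delta_T
delta_T = 249 - 118 = 131 K
Q = 92 * 2.11 * 131
= 194.12 * 131
= 25429.72 kW

25429.72 kW


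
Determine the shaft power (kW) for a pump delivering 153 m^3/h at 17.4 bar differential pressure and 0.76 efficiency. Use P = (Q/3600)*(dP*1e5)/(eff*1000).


Q = 153 / 3600 = 0.0425 m^3/s
P = 0.0425 * (17.4 * 1e5) / 0.76 / 1000 = 97.30

97.30 kW


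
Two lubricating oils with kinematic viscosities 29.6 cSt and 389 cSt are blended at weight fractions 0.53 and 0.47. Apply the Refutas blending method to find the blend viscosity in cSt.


Refutas method: VBN_i = 14.534*ln(ln(visc_i + 0.8)) + 10.975, blended linearly by mass fraction; since VBN is linear in VBI_i = ln(ln(visc_i + 0.8)) and the fractions sum to 1, blend VBI directly: visc = exp(exp(VBI_blend)) - 0.8
VBI_1 = ln(ln(29.6 + 0.8)) = 1.22801
VBI_2 = ln(ln(389 + 0.8)) = 1.78602
VBI_blend = 0.53 * 1.22801 + 0.47 * 1.78602 = 1.49027
visc_blend = exp(exp(1.49027)) - 0.8 = 83.83

83.83 cSt


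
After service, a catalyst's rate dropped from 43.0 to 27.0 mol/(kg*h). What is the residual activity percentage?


Activity (%) = (rate_used / rate_fresh) * 100
rate_used = 27.0, rate_fresh = 43.0
= (27.0 / 43.0) * 100
= 0.6279 * 100 = 62.79

62.79 %


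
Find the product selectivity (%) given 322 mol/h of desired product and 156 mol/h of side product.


Selectivity = desired / (desired + undesired) * 100
Total products = 322 + 156 = 478 mol/h
S = 322 / 478 * 100
= 0.6736 * 100
= 67.36 %

67.36 %


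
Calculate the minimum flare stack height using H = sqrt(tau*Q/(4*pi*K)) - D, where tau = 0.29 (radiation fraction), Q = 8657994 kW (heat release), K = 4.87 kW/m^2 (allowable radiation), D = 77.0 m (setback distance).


tau*Q/(4*pi*K) = 0.29 * 8657994 / (4 * pi * 4.87) = 41027.6
sqrt(41027.6) = 202.553
H = 202.553 - 77.0 = 125.6

125.6 m


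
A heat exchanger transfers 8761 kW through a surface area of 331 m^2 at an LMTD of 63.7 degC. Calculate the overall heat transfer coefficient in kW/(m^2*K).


From Q = U*A*LMTD, U = Q / (A * LMTD)
U = 8761 / (331 * 63.7) = 8761 / 21084.7 = 0.4155

0.4155 kW/(m^2*K)


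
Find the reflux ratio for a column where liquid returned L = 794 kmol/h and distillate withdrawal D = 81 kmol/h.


Reflux ratio definition: R = L / D (liquid returned / distillate withdrawn)
L = 794 kmol/h, D = 81 kmol/h
R = 794 / 81 = 9.802

9.802


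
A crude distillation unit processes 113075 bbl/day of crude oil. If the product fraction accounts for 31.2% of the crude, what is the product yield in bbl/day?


Crude throughput = 113075 bbl/day
Fraction yield = 31.2%
yield = throughput * fraction / 100
yield = 113075 * 31.2 / 100 = 35279.4

35279.4 bbl/day


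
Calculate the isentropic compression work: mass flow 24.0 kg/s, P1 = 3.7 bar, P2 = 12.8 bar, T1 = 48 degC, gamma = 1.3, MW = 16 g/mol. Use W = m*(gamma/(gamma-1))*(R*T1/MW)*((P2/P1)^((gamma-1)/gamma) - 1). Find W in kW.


Isentropic work: W = m*(gamma/(gamma-1))*(R*T1/MW)*((P2/P1)^((gamma-1)/gamma) - 1)
T1 = 48 + 273.15 = 321.15 K
Pressure ratio = 12.8 / 3.7 = 3.45946
Exponent = (1.3 - 1)/1.3 = 0.230769
(P2/P1)^exp - 1 = 3.45946^0.230769 - 1 = 0.331639
W = 24.0 * 1.3 / 0.3 * 8.314 * 321.15 / 16 * 0.331639 = 5756

5756 kW


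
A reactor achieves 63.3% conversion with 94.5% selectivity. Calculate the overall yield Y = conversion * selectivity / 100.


Overall yield = conversion (%) * selectivity (%) / 100
Conversion = 63.3%, Selectivity = 94.5%
Y = 63.3 * 94.5 / 100
= 59.8185 %

59.8185 %


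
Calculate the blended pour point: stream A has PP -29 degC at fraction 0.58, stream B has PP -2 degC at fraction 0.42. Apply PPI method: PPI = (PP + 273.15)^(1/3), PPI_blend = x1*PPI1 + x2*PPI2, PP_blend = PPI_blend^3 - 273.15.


PPI_1 = (-29 + 273.15)^(1/3) = 6.25008
PPI_2 = (-2 + 273.15)^(1/3) = 6.472467
PPI_blend = 0.58 * 6.25008 + 0.42 * 6.472467 = 6.343483
PP_blend = 6.343483^3 - 273.15 = 255.2603 - 273.15 = -17.89

-17.89 degC


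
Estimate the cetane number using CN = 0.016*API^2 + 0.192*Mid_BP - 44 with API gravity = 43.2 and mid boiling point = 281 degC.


CN = 0.016 * 43.2^2 + 0.192 * 281 - 44
CN = 29.85984 + 53.952 - 44 = 39.81184

39.81184


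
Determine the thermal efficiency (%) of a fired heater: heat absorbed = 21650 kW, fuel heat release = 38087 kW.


Furnace efficiency = Q_absorbed / Q_fuel * 100
= 21650 / 38087 * 100 = 56.84

56.84 %


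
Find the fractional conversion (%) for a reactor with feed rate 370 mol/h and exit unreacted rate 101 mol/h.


X = (F_in - F_out) / F_in * 100
Moles reacted = 370 - 101 = 269
X = 269 / 370 * 100
= 0.7270 * 100
= 72.70 %

72.70 %


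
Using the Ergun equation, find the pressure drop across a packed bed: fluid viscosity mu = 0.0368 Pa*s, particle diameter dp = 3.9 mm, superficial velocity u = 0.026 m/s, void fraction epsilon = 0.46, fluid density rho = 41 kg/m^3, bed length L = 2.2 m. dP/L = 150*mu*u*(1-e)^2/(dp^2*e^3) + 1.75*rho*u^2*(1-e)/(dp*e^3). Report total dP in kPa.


dp = 3.9 mm = 0.0039 m
Viscous term = 150*0.0368*0.026*(1-0.46)^2 / (0.0039^2*0.46^3) = 28268.1
Inertial term = 1.75*41*0.026^2*(1-0.46) / (0.0039*0.46^3) = 68.9961
dP/L = 28268.1 + 68.9961 = 28337.1 Pa/m
dP = 28337.1 * 2.2 / 1000 = 62.34 kPa

62.34 kPa


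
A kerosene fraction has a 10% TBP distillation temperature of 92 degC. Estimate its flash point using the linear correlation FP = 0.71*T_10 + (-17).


FP = 0.71 * 92 + (-17) = 48.32

48.32 degC


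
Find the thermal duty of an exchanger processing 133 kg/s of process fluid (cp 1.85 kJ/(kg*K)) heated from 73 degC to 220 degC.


Q = m_dot * cp * delta_T
delta_T = 220 - 73 = 147 K
Q = 133 * 1.85 * 147
= 246.05 * 147
= 36169.35 kW

36169.35 kW


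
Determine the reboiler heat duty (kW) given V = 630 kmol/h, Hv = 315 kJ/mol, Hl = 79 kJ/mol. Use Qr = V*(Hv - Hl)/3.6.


Qr = 630 * (315 - 79) / 3.6 = 630 * 236 / 3.6 = 41300

41300 kW


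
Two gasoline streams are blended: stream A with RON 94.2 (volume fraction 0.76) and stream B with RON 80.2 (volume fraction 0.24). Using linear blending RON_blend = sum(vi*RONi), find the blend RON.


Linear blending: RON_blend = sum(vi * RONi)
Contribution 1: 0.76 * 94.2 = 71.592
Contribution 2: 0.24 * 80.2 = 19.248
RON_blend = 71.592 + 19.248 = 90.84

90.84


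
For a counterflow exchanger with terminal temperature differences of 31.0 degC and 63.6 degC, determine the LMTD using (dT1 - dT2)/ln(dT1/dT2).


LMTD = (dT1 - dT2) / ln(dT1/dT2)
= (31.0 - 63.6) / ln(31.0 / 63.6) = -32.6 / -0.718626 = 45.36

45.36 degC


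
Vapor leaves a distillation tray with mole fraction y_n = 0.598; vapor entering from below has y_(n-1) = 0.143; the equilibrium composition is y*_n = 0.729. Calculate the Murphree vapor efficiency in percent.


Murphree vapor efficiency: EMV = (y_n - y_(n-1)) / (y*_n - y_(n-1)) * 100
EMV = (0.598 - 0.143) / (0.729 - 0.143) * 100 = 0.455 / 0.586 * 100 = 77.65

77.65 %


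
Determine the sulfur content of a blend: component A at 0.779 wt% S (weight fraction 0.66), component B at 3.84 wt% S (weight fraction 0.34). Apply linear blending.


Linear sulfur blending: S_blend = x1*S1 + x2*S2
Contribution 1: 0.66 * 0.779 = 0.51414 wt%
Contribution 2: 0.34 * 3.84 = 1.3056 wt%
S_blend = 0.51414 + 1.3056 = 1.81974

1.81974 wt%


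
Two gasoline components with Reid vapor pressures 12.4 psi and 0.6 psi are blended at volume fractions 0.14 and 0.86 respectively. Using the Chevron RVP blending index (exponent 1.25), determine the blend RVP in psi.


Chevron index: RVP_blend = (sum xi*RVPi^1.25)^(1/1.25)
RVP^1.25 terms: 0.14 * 12.4^1.25 + 0.86 * 0.6^1.25 = 3.71179
RVP_blend = 3.71179^(1/1.25) = 2.855

2.855 psi


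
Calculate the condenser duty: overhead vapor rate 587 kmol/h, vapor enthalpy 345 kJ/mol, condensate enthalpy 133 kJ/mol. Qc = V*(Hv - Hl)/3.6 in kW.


Qc = 587 * (345 - 133) / 3.6 = 587 * 212 / 3.6 = 34570

34570 kW


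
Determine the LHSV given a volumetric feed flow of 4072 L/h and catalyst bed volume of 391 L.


LHSV = volumetric feed rate / catalyst volume
= 4072 L/h / 391 L
= 10.41 h^-1

10.41 h^-1


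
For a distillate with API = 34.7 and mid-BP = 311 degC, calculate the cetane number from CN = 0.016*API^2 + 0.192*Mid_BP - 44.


CN = 0.016 * 34.7^2 + 0.192 * 311 - 44
CN = 19.26544 + 59.712 - 44 = 34.97744

34.97744


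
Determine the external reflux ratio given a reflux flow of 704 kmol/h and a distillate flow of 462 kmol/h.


Reflux ratio definition: R = L / D (liquid returned / distillate withdrawn)
L = 704 kmol/h, D = 462 kmol/h
R = 704 / 462 = 1.524

1.524


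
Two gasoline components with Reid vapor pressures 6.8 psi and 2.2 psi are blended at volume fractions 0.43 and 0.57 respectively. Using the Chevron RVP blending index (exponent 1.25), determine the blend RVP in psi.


Chevron index: RVP_blend = (sum xi*RVPi^1.25)^(1/1.25)
RVP^1.25 terms: 0.43 * 6.8^1.25 + 0.57 * 2.2^1.25 = 6.24899
RVP_blend = 6.24899^(1/1.25) = 4.332

4.332 psi


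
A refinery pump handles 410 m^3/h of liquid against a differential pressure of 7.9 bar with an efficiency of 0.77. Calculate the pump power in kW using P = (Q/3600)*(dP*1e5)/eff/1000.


Q = 410 / 3600 = 0.113889 m^3/s
P = 0.113889 * (7.9 * 1e5) / 0.77 / 1000 = 116.8

116.8 kW


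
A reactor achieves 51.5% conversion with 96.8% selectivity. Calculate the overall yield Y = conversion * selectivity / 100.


Overall yield = conversion (%) * selectivity (%) / 100
Conversion = 51.5%, Selectivity = 96.8%
Y = 51.5 * 96.8 / 100
= 49.852 %

49.852 %


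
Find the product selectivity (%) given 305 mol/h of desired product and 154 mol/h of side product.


Selectivity = desired / (desired + undesired) * 100
Total products = 305 + 154 = 459 mol/h
S = 305 / 459 * 100
= 0.6645 * 100
= 66.45 %

66.45 %


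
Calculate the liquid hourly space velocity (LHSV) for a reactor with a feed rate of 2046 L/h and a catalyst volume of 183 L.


LHSV = volumetric feed rate / catalyst volume
= 2046 L/h / 183 L
= 11.18 h^-1

11.18 h^-1


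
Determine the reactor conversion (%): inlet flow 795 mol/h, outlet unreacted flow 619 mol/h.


X = (F_in - F_out) / F_in * 100
Moles reacted = 795 - 619 = 176
X = 176 / 795 * 100
= 0.2214 * 100
= 22.14 %

22.14 %


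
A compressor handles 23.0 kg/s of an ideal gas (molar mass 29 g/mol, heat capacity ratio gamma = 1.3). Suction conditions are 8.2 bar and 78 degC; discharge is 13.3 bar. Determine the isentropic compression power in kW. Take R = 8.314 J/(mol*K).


Isentropic work: W = m*(gamma/(gamma-1))*(R*T1/MW)*((P2/P1)^((gamma-1)/gamma) - 1)
T1 = 78 + 273.15 = 351.15 K
Pressure ratio = 13.3 / 8.2 = 1.62195
Exponent = (1.3 - 1)/1.3 = 0.230769
(P2/P1)^exp - 1 = 1.62195^0.230769 - 1 = 0.118073
W = 23.0 * 1.3 / 0.3 * 8.314 * 351.15 / 29 * 0.118073 = 1185

1185 kW


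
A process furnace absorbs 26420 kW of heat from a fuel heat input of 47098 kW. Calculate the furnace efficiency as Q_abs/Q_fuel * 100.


Furnace efficiency = Q_absorbed / Q_fuel * 100
= 26420 / 47098 * 100 = 56.10

56.10 %


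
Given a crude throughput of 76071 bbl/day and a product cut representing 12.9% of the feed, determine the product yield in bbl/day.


Crude throughput = 76071 bbl/day
Fraction yield = 12.9%
yield = throughput * fraction / 100
yield = 76071 * 12.9 / 100 = 9813.159

9813.159 bbl/day


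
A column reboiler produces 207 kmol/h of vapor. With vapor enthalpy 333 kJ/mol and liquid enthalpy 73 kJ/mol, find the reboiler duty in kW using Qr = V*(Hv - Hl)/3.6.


Qr = 207 * (333 - 73) / 3.6 = 207 * 260 / 3.6 = 14950

14950 kW


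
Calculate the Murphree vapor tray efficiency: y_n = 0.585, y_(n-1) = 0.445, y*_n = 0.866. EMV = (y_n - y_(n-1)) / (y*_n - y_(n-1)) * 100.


Murphree vapor efficiency: EMV = (y_n - y_(n-1)) / (y*_n - y_(n-1)) * 100
EMV = (0.585 - 0.445) / (0.866 - 0.445) * 100 = 0.14 / 0.421 * 100 = 33.25

33.25 %


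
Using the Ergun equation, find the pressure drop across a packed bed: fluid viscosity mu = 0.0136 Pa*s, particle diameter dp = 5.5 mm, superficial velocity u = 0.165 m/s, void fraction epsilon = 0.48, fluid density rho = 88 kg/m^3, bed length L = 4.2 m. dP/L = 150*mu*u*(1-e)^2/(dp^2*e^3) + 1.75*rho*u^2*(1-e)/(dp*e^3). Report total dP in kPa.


dp = 5.5 mm = 0.0055 m
Viscous term = 150*0.0136*0.165*(1-0.48)^2 / (0.0055^2*0.48^3) = 27206.4
Inertial term = 1.75*88*0.165^2*(1-0.48) / (0.0055*0.48^3) = 3584.31
dP/L = 27206.4 + 3584.31 = 30790.7 Pa/m
dP = 30790.7 * 4.2 / 1000 = 129.3 kPa

129.3 kPa


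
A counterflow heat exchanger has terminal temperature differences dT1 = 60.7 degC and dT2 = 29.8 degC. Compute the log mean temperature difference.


LMTD = (dT1 - dT2) / ln(dT1/dT2)
= (60.7 - 29.8) / ln(60.7 / 29.8) = 30.9 / 0.711435 = 43.43

43.43 degC


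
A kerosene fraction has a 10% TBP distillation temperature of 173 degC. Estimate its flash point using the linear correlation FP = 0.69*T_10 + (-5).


FP = 0.69 * 173 + (-5) = 114.37

114.37 degC


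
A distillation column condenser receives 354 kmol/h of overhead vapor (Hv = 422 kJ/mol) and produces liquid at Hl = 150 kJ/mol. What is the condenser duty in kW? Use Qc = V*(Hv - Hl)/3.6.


Qc = 354 * (422 - 150) / 3.6 = 354 * 272 / 3.6 = 26750

26750 kW


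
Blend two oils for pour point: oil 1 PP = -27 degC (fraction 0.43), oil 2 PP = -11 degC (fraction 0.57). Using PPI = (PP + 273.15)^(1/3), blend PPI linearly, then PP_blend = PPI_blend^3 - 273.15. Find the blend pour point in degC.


PPI_1 = (-27 + 273.15)^(1/3) = 6.2671
PPI_2 = (-11 + 273.15)^(1/3) = 6.400049
PPI_blend = 0.43 * 6.2671 + 0.57 * 6.400049 = 6.342881
PP_blend = 6.342881^3 - 273.15 = 255.1877 - 273.15 = -17.96

-17.96 degC


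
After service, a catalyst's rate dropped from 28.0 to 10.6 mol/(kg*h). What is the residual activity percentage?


Activity (%) = (rate_used / rate_fresh) * 100
rate_used = 10.6, rate_fresh = 28.0
= (10.6 / 28.0) * 100
= 0.3786 * 100 = 37.86

37.86 %


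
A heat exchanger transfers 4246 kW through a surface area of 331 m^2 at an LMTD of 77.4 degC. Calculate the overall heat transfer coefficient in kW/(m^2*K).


From Q = U*A*LMTD, U = Q / (A * LMTD)
U = 4246 / (331 * 77.4) = 4246 / 25619.4 = 0.1657

0.1657 kW/(m^2*K)


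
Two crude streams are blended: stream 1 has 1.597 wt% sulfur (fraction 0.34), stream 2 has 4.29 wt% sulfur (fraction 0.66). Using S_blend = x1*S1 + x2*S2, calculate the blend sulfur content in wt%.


Linear sulfur blending: S_blend = x1*S1 + x2*S2
Contribution 1: 0.34 * 1.597 = 0.54298 wt%
Contribution 2: 0.66 * 4.29 = 2.8314 wt%
S_blend = 0.54298 + 2.8314 = 3.37438

3.37438 wt%


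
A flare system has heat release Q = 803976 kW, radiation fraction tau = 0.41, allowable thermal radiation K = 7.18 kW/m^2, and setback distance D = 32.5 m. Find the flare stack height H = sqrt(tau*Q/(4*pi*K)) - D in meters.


tau*Q/(4*pi*K) = 0.41 * 803976 / (4 * pi * 7.18) = 3653.36
sqrt(3653.36) = 60.443
H = 60.443 - 32.5 = 27.94

27.94 m


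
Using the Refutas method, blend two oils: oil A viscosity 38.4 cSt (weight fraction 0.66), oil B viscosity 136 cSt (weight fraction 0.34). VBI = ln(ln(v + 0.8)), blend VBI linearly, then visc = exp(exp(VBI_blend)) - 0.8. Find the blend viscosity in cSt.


Refutas method: VBN_i = 14.534*ln(ln(visc_i + 0.8)) + 10.975, blended linearly by mass fraction; since VBN is linear in VBI_i = ln(ln(visc_i + 0.8)) and the fractions sum to 1, blend VBI directly: visc = exp(exp(VBI_blend)) - 0.8
VBI_1 = ln(ln(38.4 + 0.8)) = 1.29983
VBI_2 = ln(ln(136 + 0.8)) = 1.59301
VBI_blend = 0.66 * 1.29983 + 0.34 * 1.59301 = 1.39951
visc_blend = exp(exp(1.39951)) - 0.8 = 56.78

56.78 cSt


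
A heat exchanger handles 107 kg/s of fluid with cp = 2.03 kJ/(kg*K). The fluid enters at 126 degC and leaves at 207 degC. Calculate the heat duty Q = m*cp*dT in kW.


Q = m_dot * cp * delta_T
delta_T = 207 - 126 = 81 K
Q = 107 * 2.03 * 81
= 217.21 * 81
= 17594.01 kW

17594.01 kW


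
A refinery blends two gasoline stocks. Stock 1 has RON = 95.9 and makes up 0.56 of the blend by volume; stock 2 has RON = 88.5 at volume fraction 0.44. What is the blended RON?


Linear blending: RON_blend = sum(vi * RONi)
Contribution 1: 0.56 * 95.9 = 53.704
Contribution 2: 0.44 * 88.5 = 38.94
RON_blend = 53.704 + 38.94 = 92.644

92.644


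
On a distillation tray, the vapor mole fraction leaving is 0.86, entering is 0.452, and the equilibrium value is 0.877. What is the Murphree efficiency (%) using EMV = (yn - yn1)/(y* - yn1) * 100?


Murphree vapor efficiency: EMV = (y_n - y_(n-1)) / (y*_n - y_(n-1)) * 100
EMV = (0.86 - 0.452) / (0.877 - 0.452) * 100 = 0.408 / 0.425 * 100 = 96.00

96.00 %


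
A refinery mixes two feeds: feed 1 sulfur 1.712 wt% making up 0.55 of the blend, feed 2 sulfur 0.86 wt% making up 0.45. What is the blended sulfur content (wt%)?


Linear sulfur blending: S_blend = x1*S1 + x2*S2
Contribution 1: 0.55 * 1.712 = 0.9416 wt%
Contribution 2: 0.45 * 0.86 = 0.387 wt%
S_blend = 0.9416 + 0.387 = 1.3286

1.3286 wt%


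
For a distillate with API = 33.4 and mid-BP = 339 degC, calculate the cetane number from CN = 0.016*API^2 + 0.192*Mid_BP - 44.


CN = 0.016 * 33.4^2 + 0.192 * 339 - 44
CN = 17.84896 + 65.088 - 44 = 38.93696

38.93696


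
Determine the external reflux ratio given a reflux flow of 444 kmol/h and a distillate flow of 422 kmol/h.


Reflux ratio definition: R = L / D (liquid returned / distillate withdrawn)
L = 444 kmol/h, D = 422 kmol/h
R = 444 / 422 = 1.052

1.052


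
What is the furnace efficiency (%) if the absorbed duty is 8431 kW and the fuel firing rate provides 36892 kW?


Furnace efficiency = Q_absorbed / Q_fuel * 100
= 8431 / 36892 * 100 = 22.85

22.85 %


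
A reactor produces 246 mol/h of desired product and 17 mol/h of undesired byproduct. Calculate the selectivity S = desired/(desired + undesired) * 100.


Selectivity = desired / (desired + undesired) * 100
Total products = 246 + 17 = 263 mol/h
S = 246 / 263 * 100
= 0.9354 * 100
= 93.54 %

93.54 %


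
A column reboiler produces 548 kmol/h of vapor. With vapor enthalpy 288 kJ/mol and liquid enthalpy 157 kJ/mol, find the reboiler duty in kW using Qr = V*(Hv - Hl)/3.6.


Qr = 548 * (288 - 157) / 3.6 = 548 * 131 / 3.6 = 19940

19940 kW


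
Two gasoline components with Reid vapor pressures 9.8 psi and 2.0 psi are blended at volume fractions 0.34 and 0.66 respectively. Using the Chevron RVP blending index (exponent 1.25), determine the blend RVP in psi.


Chevron index: RVP_blend = (sum xi*RVPi^1.25)^(1/1.25)
RVP^1.25 terms: 0.34 * 9.8^1.25 + 0.66 * 2.0^1.25 = 7.46513
RVP_blend = 7.46513^(1/1.25) = 4.994

4.994 psi


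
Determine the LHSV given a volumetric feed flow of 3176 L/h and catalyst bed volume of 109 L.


LHSV = volumetric feed rate / catalyst volume
= 3176 L/h / 109 L
= 29.14 h^-1

29.14 h^-1


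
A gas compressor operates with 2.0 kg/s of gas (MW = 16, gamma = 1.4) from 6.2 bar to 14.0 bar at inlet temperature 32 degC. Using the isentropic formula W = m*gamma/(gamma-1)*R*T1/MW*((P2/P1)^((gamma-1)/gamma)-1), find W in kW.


Isentropic work: W = m*(gamma/(gamma-1))*(R*T1/MW)*((P2/P1)^((gamma-1)/gamma) - 1)
T1 = 32 + 273.15 = 305.15 K
Pressure ratio = 14.0 / 6.2 = 2.25806
Exponent = (1.4 - 1)/1.4 = 0.285714
(P2/P1)^exp - 1 = 2.25806^0.285714 - 1 = 0.262023
W = 2.0 * 1.4 / 0.4 * 8.314 * 305.15 / 16 * 0.262023 = 290.8

290.8 kW


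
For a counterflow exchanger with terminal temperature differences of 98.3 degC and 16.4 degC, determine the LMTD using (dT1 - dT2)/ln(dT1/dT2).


LMTD = (dT1 - dT2) / ln(dT1/dT2)
= (98.3 - 16.4) / ln(98.3 / 16.4) = 81.9 / 1.79074 = 45.74

45.74 degC


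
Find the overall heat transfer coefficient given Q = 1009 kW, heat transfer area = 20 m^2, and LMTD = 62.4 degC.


From Q = U*A*LMTD, U = Q / (A * LMTD)
U = 1009 / (20 * 62.4) = 1009 / 1248 = 0.8085

0.8085 kW/(m^2*K)


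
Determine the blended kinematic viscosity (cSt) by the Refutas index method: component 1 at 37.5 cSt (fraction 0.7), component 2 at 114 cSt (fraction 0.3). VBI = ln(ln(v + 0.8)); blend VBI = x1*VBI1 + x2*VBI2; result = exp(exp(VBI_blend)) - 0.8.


Refutas method: VBN_i = 14.534*ln(ln(visc_i + 0.8)) + 10.975, blended linearly by mass fraction; since VBN is linear in VBI_i = ln(ln(visc_i + 0.8)) and the fractions sum to 1, blend VBI directly: visc = exp(exp(VBI_blend)) - 0.8
VBI_1 = ln(ln(37.5 + 0.8)) = 1.29348
VBI_2 = ln(ln(114 + 0.8)) = 1.55671
VBI_blend = 0.7 * 1.29348 + 0.3 * 1.55671 = 1.37245
visc_blend = exp(exp(1.37245)) - 0.8 = 50.88

50.88 cSt


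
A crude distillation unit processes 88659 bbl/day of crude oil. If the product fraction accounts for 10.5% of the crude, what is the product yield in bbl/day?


Crude throughput = 88659 bbl/day
Fraction yield = 10.5%
yield = throughput * fraction / 100
yield = 88659 * 10.5 / 100 = 9309.195

9309.195 bbl/day


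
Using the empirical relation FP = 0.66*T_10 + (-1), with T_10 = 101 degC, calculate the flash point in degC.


FP = 0.66 * 101 + (-1) = 65.66

65.66 degC


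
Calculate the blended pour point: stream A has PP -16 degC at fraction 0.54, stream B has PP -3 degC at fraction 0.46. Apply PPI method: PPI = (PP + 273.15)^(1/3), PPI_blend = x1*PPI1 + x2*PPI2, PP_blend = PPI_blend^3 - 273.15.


PPI_1 = (-16 + 273.15)^(1/3) = 6.359098
PPI_2 = (-3 + 273.15)^(1/3) = 6.464501
PPI_blend = 0.54 * 6.359098 + 0.46 * 6.464501 = 6.407583
PP_blend = 6.407583^3 - 273.15 = 263.0769 - 273.15 = -10.07

-10.07 degC


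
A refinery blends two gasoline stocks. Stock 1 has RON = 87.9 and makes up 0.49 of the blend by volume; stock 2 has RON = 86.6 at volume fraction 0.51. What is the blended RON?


Linear blending: RON_blend = sum(vi * RONi)
Contribution 1: 0.49 * 87.9 = 43.071
Contribution 2: 0.51 * 86.6 = 44.166
RON_blend = 43.071 + 44.166 = 87.237

87.237


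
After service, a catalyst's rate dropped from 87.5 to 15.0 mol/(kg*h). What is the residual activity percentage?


Activity (%) = (rate_used / rate_fresh) * 100
rate_used = 15.0, rate_fresh = 87.5
= (15.0 / 87.5) * 100
= 0.1714 * 100 = 17.14

17.14 %


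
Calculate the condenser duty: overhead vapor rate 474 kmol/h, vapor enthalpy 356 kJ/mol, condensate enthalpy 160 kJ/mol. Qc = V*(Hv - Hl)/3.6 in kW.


Qc = 474 * (356 - 160) / 3.6 = 474 * 196 / 3.6 = 25810

25810 kW


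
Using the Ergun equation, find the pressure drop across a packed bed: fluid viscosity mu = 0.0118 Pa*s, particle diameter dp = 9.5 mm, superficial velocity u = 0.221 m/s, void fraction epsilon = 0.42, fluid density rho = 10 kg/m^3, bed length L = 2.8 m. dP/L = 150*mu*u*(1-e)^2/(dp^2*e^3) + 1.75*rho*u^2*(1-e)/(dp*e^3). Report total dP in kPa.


dp = 9.5 mm = 0.0095 m
Viscous term = 150*0.0118*0.221*(1-0.42)^2 / (0.0095^2*0.42^3) = 19680.1
Inertial term = 1.75*10*0.221^2*(1-0.42) / (0.0095*0.42^3) = 704.335
dP/L = 19680.1 + 704.335 = 20384.4 Pa/m
dP = 20384.4 * 2.8 / 1000 = 57.08 kPa

57.08 kPa


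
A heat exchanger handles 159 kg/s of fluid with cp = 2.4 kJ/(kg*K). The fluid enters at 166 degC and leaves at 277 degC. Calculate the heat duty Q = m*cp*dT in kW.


Q = m_dot * cp * delta_T
delta_T = 277 - 166 = 111 K
Q = 159 * 2.4 * 111
= 381.6 * 111
= 42357.6 kW

42357.6 kW


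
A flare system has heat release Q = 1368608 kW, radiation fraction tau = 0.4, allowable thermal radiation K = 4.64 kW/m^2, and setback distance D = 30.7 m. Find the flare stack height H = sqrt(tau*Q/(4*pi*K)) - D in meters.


tau*Q/(4*pi*K) = 0.4 * 1368608 / (4 * pi * 4.64) = 9388.82
sqrt(9388.82) = 96.8959
H = 96.8959 - 30.7 = 66.20

66.20 m


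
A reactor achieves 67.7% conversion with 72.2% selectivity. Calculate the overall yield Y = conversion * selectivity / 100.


Overall yield = conversion (%) * selectivity (%) / 100
Conversion = 67.7%, Selectivity = 72.2%
Y = 67.7 * 72.2 / 100
= 48.8794 %

48.8794 %


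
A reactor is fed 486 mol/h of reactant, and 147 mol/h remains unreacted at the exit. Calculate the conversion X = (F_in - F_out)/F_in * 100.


X = (F_in - F_out) / F_in * 100
Moles reacted = 486 - 147 = 339
X = 339 / 486 * 100
= 0.6975 * 100
= 69.75 %

69.75 %


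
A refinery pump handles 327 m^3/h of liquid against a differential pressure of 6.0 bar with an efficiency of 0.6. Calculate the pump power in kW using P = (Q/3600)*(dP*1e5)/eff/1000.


Q = 327 / 3600 = 0.0908333 m^3/s
P = 0.0908333 * (6.0 * 1e5) / 0.6 / 1000 = 90.83

90.83 kW


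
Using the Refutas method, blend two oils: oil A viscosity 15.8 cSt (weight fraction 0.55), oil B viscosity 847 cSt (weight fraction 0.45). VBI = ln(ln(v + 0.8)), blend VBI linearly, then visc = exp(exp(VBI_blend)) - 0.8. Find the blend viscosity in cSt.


Refutas method: VBN_i = 14.534*ln(ln(visc_i + 0.8)) + 10.975, blended linearly by mass fraction; since VBN is linear in VBI_i = ln(ln(visc_i + 0.8)) and the fractions sum to 1, blend VBI directly: visc = exp(exp(VBI_blend)) - 0.8
VBI_1 = ln(ln(15.8 + 0.8)) = 1.03297
VBI_2 = ln(ln(847 + 0.8)) = 1.90845
VBI_blend = 0.55 * 1.03297 + 0.45 * 1.90845 = 1.42694
visc_blend = exp(exp(1.42694)) - 0.8 = 63.65

63.65 cSt
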